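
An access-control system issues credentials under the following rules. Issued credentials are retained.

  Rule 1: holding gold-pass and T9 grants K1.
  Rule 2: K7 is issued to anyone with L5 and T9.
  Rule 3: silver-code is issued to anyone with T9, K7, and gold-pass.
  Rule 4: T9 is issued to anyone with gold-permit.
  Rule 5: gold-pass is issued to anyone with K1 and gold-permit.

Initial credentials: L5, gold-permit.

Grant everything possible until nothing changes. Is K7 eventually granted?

Holding gold-permit grants T9 (Rule 4).
Holding L5 and T9 grants K7 (Rule 2).

Yes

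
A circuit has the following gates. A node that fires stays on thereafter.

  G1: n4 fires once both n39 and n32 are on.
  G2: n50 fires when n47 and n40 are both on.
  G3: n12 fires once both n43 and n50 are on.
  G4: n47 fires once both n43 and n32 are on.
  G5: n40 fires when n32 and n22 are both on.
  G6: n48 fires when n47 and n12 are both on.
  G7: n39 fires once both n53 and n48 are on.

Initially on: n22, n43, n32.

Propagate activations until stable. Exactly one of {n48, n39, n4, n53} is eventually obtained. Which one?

n43 and n32 are on, so n47 fires (G4).
G5: n32 and n22 on → n40 on.
G2: n47 and n40 on → n50 on.
G3: n43 and n50 on → n12 on.
n47 and n12 are on, so n48 fires (G6).
n39 would need n53 and n48 (G7), but n53 never turns on. No rule produces n53, and it is not given. n4 would need n39 and n32 (G1), but n39 never turns on.

n48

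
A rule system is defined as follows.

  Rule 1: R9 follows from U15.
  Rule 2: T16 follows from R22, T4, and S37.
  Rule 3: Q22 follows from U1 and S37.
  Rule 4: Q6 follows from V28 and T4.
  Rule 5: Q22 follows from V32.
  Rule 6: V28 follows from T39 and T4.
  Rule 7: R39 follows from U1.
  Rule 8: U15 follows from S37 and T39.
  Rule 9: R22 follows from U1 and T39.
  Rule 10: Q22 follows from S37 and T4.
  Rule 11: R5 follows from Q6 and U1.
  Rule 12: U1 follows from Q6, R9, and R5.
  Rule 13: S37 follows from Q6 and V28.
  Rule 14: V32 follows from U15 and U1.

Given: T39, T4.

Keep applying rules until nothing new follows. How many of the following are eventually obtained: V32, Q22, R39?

From T39 and T4, Rule 6 gives V28.
From V28 and T4, Rule 4 gives Q6.
Q6 and V28 hold, so S37 follows (Rule 13).
From S37 and T4, Rule 10 gives Q22.
V32 would need U15 and U1 (Rule 14), but U1 is never established.
Q22: reached.
R39 would need U1 (Rule 7), but U1 is never established.
Reached: Q22 — 1 of the 3.

1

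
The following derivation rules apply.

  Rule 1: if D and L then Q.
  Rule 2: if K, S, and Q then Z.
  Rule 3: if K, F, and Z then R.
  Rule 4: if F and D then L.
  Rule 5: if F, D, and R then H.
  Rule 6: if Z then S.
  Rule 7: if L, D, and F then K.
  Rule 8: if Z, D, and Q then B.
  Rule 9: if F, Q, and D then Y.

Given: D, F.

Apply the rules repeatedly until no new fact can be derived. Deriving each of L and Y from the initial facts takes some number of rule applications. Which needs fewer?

L

L: F and D hold, so L follows (Rule 4). [1 rule application]
Y: From F and D, Rule 4 gives L. D and L hold, so Q follows (Rule 1). From F, Q, and D, Rule 9 gives Y. [3 rule applications]
L needs fewer.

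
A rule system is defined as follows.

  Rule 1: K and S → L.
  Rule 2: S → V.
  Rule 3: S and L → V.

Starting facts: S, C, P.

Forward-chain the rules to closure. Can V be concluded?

Yes

From S, Rule 2 gives V.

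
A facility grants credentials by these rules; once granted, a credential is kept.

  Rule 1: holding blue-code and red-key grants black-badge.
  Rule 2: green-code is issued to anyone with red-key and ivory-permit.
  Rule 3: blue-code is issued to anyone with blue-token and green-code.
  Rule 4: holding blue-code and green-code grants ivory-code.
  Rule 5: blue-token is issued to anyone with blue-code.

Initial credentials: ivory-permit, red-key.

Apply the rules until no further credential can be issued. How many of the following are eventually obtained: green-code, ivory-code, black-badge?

Holding red-key and ivory-permit grants green-code (Rule 2).
green-code: reached.
ivory-code would need blue-code and green-code (Rule 4), but blue-code is never granted.
black-badge would need blue-code and red-key (Rule 1), but blue-code is never granted.
Reached: green-code — 1 of the 3.

1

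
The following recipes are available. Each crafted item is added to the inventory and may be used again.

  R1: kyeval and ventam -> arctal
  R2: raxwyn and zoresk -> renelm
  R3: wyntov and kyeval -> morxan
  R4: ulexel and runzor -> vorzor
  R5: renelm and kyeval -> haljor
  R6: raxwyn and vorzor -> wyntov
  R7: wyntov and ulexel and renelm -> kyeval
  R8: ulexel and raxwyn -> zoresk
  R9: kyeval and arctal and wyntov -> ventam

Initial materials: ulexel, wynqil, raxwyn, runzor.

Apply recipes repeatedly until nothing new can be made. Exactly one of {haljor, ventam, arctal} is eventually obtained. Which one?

Using R8, ulexel and raxwyn make zoresk.
ulexel and runzor -> vorzor (R4).
Using R2, raxwyn and zoresk make renelm.
raxwyn and vorzor -> wyntov (R6).
wyntov and ulexel and renelm -> kyeval (R7).
renelm and kyeval -> haljor (R5).
ventam would need kyeval, arctal, and wyntov (R9), but arctal is never obtained. arctal would need kyeval and ventam (R1), but ventam is never obtained.

haljor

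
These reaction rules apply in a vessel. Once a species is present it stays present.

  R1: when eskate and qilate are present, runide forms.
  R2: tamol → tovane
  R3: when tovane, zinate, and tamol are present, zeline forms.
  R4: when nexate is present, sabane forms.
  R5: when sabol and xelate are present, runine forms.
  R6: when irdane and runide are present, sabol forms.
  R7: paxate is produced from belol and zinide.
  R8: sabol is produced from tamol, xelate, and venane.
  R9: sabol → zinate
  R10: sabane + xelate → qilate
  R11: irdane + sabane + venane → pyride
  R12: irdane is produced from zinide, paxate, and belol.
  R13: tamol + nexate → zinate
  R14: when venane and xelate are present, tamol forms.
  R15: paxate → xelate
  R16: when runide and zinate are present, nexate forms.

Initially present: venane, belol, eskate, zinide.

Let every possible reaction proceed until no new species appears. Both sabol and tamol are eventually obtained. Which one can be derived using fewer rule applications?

tamol: belol and zinide present → paxate forms (R7). paxate present → xelate forms (R15). venane and xelate present → tamol forms (R14). [3 rule applications]
sabol: belol and zinide present → paxate forms (R7). paxate present → xelate forms (R15). venane and xelate present → tamol forms (R14). tamol, xelate, and venane present → sabol forms (R8). [4 rule applications]
tamol needs fewer.

tamol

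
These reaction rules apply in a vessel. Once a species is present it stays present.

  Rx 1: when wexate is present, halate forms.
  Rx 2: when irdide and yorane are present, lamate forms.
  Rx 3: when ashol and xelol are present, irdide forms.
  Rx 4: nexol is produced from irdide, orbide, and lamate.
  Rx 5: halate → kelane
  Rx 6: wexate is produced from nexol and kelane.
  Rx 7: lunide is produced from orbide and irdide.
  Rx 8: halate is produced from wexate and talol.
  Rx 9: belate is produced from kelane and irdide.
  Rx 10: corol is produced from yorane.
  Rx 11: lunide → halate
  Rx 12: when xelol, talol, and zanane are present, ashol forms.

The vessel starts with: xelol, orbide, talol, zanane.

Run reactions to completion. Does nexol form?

nexol would need irdide, orbide, and lamate (Rx 4), but lamate never forms.

No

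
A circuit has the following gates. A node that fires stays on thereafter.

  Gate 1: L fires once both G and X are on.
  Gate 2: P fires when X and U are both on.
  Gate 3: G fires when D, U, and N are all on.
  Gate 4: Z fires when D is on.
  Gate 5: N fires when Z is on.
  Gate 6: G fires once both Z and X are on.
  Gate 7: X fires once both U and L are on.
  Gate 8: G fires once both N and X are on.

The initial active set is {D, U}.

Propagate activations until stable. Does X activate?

No

X would need U and L (Gate 7), but L never turns on.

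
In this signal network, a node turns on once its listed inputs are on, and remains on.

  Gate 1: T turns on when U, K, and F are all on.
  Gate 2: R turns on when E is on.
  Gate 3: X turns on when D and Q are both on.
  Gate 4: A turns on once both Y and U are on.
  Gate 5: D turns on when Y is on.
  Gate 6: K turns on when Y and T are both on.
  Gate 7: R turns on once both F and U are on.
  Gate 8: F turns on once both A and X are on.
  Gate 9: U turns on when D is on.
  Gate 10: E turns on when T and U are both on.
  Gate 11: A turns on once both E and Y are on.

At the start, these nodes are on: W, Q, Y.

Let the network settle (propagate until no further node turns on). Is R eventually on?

Yes

Y is on, so D turns on (Gate 5).
Gate 3: D and Q on → X on.
D is on, so U turns on (Gate 9).
Gate 4: Y and U on → A on.
Gate 8: A and X on → F on.
F and U are on, so R turns on (Gate 7).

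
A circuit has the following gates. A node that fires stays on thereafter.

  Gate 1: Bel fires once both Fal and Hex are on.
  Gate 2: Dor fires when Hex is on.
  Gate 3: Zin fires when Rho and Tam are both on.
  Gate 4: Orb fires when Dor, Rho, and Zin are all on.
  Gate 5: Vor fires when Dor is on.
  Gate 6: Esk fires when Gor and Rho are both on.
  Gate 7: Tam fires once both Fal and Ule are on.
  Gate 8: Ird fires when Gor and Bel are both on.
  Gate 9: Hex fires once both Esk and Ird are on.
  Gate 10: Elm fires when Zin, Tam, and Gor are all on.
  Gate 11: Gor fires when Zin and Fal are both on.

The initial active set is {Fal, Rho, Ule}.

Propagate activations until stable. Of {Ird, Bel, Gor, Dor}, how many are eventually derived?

1

Gate 7: Fal and Ule on → Tam on.
Rho and Tam are on, so Zin fires (Gate 3).
Gate 11: Zin and Fal on → Gor on.
Ird would need Gor and Bel (Gate 8), but Bel never turns on.
Bel would need Fal and Hex (Gate 1), but Hex never turns on.
Gor: reached.
Dor would need Hex (Gate 2), but Hex never turns on.
Reached: Gor — 1 of the 4.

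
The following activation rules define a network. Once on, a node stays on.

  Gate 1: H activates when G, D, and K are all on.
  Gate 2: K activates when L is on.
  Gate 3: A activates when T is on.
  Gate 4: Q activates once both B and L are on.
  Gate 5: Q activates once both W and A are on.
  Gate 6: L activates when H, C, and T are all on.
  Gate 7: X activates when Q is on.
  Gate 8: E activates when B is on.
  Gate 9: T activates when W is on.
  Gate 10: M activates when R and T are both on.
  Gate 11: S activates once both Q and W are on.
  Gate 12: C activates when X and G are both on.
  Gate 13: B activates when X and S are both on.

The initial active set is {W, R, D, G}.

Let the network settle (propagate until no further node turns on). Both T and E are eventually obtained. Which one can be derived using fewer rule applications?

T: W is on, so T activates (Gate 9). [1 rule application]
E: W is on, so T activates (Gate 9). T is on, so A activates (Gate 3). W and A are on, so Q activates (Gate 5). Gate 7: Q on → X on. Gate 11: Q and W on → S on. Gate 13: X and S on → B on. Gate 8: B on → E on. [7 rule applications]
T needs fewer.

T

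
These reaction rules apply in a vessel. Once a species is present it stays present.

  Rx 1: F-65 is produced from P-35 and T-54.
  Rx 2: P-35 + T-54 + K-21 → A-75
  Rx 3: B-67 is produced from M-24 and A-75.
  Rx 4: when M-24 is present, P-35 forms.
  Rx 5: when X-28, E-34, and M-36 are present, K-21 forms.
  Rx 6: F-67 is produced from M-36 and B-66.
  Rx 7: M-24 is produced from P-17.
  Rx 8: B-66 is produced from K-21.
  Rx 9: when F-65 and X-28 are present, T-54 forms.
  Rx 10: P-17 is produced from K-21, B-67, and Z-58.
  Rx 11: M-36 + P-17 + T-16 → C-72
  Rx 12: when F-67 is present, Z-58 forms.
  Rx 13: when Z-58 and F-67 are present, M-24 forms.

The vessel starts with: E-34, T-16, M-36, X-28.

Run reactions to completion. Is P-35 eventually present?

X-28, E-34, and M-36 present → K-21 forms (Rx 5).
K-21 present → B-66 forms (Rx 8).
M-36 and B-66 present → F-67 forms (Rx 6).
F-67 present → Z-58 forms (Rx 12).
Z-58 and F-67 present → M-24 forms (Rx 13).
M-24 present → P-35 forms (Rx 4).

Yes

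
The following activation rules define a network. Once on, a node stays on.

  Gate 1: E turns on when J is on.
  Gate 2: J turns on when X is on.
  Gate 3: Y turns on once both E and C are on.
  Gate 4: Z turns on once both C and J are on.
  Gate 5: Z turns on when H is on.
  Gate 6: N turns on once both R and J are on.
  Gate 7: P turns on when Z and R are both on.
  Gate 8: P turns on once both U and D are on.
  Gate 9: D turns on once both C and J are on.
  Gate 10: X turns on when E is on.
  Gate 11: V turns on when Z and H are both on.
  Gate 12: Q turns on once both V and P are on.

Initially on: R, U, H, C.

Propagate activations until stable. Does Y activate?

Y would need E and C (Gate 3), but E never turns on.

No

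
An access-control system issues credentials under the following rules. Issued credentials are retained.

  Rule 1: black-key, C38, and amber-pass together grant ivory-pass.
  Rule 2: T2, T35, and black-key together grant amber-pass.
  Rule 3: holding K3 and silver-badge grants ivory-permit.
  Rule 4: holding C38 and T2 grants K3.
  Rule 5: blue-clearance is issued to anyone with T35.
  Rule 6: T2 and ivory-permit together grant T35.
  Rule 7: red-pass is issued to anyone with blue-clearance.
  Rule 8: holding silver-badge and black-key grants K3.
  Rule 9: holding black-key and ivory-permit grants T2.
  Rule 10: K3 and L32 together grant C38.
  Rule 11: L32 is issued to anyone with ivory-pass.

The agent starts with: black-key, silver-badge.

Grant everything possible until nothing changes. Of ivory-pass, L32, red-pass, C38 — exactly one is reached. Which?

Holding silver-badge and black-key grants K3 (Rule 8).
Holding K3 and silver-badge grants ivory-permit (Rule 3).
Holding black-key and ivory-permit grants T2 (Rule 9).
Holding T2 and ivory-permit grants T35 (Rule 6).
Holding T35 grants blue-clearance (Rule 5).
Holding blue-clearance grants red-pass (Rule 7).
L32 would need ivory-pass (Rule 11), but ivory-pass is never granted. ivory-pass would need black-key, C38, and amber-pass (Rule 1), but C38 is never granted. C38 would need K3 and L32 (Rule 10), but L32 is never granted.

red-pass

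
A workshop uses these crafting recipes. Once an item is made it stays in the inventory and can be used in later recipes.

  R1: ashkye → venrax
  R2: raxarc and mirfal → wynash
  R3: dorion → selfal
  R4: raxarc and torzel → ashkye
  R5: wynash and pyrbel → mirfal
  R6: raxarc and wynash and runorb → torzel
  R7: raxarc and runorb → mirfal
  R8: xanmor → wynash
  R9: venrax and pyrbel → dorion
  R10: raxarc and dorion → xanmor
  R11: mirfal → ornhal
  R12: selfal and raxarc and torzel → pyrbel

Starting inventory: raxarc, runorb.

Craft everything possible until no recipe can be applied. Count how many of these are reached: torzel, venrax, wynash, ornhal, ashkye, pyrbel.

raxarc and runorb → mirfal (R7).
Using R11, mirfal makes ornhal.
raxarc and mirfal → wynash (R2).
raxarc and wynash and runorb → torzel (R6).
raxarc and torzel → ashkye (R4).
ashkye → venrax (R1).
torzel: reached.
venrax: reached.
wynash: reached.
ornhal: reached.
ashkye: reached.
pyrbel would need selfal, raxarc, and torzel (R12), but selfal is never obtained.
Reached: torzel, venrax, wynash, ornhal, and ashkye — 5 of the 6.

5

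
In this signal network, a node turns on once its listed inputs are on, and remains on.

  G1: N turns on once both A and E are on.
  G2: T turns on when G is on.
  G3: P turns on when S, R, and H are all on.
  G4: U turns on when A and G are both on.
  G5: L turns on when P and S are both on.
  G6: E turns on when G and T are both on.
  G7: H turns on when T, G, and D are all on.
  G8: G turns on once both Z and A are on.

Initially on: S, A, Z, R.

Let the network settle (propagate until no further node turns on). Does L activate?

L would need P and S (G5), but P never turns on.

No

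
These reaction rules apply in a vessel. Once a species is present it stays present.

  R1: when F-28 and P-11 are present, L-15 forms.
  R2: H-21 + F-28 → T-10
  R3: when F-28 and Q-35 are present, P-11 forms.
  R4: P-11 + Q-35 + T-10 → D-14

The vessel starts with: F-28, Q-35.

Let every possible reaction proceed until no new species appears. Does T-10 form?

No

T-10 would need H-21 and F-28 (R2), but H-21 never forms.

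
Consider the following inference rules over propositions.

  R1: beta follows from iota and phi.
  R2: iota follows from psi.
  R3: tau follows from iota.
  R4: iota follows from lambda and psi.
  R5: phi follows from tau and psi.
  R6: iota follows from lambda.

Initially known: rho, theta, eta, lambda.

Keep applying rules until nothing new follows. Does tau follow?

Yes

lambda holds, so iota follows (R6).
iota holds, so tau follows (R3).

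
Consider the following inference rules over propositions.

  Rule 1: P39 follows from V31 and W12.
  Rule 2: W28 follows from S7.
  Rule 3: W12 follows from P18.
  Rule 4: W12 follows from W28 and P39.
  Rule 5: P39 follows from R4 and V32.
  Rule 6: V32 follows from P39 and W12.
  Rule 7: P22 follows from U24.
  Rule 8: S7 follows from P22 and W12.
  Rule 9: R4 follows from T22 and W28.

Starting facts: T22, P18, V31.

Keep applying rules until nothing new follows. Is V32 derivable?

P18 holds, so W12 follows (Rule 3).
V31 and W12 hold, so P39 follows (Rule 1).
From P39 and W12, Rule 6 gives V32.

Yes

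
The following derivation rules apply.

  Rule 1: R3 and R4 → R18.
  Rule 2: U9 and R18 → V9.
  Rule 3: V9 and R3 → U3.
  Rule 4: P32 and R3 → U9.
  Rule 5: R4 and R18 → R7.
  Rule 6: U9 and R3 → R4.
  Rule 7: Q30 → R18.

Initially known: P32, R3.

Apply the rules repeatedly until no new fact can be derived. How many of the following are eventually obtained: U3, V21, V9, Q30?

P32 and R3 hold, so U9 follows (Rule 4).
From U9 and R3, Rule 6 gives R4.
R3 and R4 hold, so R18 follows (Rule 1).
From U9 and R18, Rule 2 gives V9.
From V9 and R3, Rule 3 gives U3.
U3: reached.
No rule produces V21, and it is not given.
V9: reached.
No rule produces Q30, and it is not given.
Reached: U3 and V9 — 2 of the 4.

2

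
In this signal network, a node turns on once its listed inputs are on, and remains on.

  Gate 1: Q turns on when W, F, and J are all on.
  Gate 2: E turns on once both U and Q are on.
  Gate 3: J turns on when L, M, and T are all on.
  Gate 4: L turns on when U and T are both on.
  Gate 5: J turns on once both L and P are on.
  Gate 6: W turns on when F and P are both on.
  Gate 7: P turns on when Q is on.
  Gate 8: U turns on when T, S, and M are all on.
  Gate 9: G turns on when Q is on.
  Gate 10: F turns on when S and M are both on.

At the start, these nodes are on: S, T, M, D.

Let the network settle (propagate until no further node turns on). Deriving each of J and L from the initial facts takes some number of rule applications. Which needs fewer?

L: T, S, and M are on, so U turns on (Gate 8). Gate 4: U and T on → L on. [2 rule applications]
J: Gate 8: T, S, and M on → U on. Gate 4: U and T on → L on. L, M, and T are on, so J turns on (Gate 3). [3 rule applications]
L needs fewer.

L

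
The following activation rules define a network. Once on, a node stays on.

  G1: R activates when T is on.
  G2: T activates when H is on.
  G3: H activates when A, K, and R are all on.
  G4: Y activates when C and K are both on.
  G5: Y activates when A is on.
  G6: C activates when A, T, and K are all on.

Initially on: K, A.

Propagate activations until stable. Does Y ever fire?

A is on, so Y activates (G5).

Yes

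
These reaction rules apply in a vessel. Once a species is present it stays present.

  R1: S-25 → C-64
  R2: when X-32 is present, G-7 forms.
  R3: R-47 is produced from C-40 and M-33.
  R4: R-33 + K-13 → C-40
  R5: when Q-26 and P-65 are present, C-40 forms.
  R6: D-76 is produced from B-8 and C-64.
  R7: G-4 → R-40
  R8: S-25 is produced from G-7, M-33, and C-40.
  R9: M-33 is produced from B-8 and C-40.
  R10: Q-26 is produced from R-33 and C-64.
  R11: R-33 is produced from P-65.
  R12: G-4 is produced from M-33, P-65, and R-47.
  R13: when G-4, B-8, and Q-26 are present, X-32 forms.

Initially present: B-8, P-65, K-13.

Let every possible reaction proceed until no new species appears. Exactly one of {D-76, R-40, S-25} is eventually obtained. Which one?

R-40

P-65 present → R-33 forms (R11).
R-33 and K-13 present → C-40 forms (R4).
B-8 and C-40 present → M-33 forms (R9).
C-40 and M-33 present → R-47 forms (R3).
M-33, P-65, and R-47 present → G-4 forms (R12).
G-4 present → R-40 forms (R7).
D-76 would need B-8 and C-64 (R6), but C-64 never forms. S-25 would need G-7, M-33, and C-40 (R8), but G-7 never forms.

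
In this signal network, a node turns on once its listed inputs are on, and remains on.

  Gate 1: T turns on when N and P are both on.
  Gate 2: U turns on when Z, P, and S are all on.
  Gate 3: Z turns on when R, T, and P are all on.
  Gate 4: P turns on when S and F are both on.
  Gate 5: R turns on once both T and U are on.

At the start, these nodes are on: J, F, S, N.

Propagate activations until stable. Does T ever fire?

S and F are on, so P turns on (Gate 4).
Gate 1: N and P on → T on.

Yes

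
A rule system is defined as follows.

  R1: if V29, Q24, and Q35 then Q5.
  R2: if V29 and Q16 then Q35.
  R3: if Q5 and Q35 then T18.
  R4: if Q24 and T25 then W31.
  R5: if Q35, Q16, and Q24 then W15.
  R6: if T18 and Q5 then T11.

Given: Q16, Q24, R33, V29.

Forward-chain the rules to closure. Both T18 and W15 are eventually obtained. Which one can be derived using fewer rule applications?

W15

W15: From V29 and Q16, R2 gives Q35. From Q35, Q16, and Q24, R5 gives W15. [2 rule applications]
T18: V29 and Q16 hold, so Q35 follows (R2). From V29, Q24, and Q35, R1 gives Q5. From Q5 and Q35, R3 gives T18. [3 rule applications]
W15 needs fewer.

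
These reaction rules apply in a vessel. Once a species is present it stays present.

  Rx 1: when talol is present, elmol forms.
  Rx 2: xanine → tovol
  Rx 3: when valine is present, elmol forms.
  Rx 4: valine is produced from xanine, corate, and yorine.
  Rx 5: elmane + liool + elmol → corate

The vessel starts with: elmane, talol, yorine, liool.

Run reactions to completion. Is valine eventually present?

No

valine would need xanine, corate, and yorine (Rx 4), but xanine never forms.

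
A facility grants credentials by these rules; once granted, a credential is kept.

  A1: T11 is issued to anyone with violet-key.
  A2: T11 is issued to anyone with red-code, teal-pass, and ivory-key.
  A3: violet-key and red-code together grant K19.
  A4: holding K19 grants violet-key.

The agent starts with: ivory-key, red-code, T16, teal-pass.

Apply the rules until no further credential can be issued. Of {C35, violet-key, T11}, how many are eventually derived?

Holding red-code, teal-pass, and ivory-key grants T11 (A2).
No rule produces C35, and it is not given.
violet-key would need K19 (A4), but K19 is never granted.
T11: reached.
Reached: T11 — 1 of the 3.

1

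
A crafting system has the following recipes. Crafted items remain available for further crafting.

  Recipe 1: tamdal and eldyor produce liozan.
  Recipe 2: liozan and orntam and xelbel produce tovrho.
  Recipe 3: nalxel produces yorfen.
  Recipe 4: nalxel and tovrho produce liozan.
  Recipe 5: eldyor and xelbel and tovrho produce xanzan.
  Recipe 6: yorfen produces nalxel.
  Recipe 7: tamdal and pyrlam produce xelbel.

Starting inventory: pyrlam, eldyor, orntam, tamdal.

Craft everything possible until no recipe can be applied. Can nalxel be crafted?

nalxel would need yorfen (Recipe 6), but yorfen is never obtained.

No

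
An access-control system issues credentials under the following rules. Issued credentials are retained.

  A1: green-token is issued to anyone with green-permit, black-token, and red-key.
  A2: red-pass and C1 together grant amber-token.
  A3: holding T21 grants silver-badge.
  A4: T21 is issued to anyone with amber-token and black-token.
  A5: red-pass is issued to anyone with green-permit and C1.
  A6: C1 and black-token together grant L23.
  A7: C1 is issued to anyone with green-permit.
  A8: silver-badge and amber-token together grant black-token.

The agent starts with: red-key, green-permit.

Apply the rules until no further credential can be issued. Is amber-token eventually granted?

Yes

Holding green-permit grants C1 (A7).
Holding green-permit and C1 grants red-pass (A5).
Holding red-pass and C1 grants amber-token (A2).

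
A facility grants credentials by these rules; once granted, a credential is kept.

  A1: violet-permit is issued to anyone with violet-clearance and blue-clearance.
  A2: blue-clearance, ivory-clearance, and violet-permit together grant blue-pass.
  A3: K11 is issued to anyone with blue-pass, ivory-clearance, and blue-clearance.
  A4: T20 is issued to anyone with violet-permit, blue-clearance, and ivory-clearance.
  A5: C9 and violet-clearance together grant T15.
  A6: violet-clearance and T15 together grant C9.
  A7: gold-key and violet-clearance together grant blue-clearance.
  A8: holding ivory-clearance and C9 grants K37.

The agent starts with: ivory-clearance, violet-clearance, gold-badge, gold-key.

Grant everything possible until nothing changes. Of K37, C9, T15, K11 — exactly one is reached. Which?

Holding gold-key and violet-clearance grants blue-clearance (A7).
Holding violet-clearance and blue-clearance grants violet-permit (A1).
Holding blue-clearance, ivory-clearance, and violet-permit grants blue-pass (A2).
Holding blue-pass, ivory-clearance, and blue-clearance grants K11 (A3).
K37 would need ivory-clearance and C9 (A8), but C9 is never granted. C9 would need violet-clearance and T15 (A6), but T15 is never granted. T15 would need C9 and violet-clearance (A5), but C9 is never granted.

K11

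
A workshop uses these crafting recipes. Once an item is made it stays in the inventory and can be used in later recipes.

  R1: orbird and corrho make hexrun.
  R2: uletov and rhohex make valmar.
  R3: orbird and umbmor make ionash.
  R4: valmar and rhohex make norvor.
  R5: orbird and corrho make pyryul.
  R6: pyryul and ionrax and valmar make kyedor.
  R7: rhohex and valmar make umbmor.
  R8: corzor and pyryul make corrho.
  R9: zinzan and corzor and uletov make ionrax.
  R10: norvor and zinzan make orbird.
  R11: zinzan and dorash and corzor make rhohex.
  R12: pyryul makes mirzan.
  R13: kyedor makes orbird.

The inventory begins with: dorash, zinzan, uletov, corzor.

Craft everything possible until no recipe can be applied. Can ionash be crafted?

zinzan and dorash and corzor → rhohex (R11).
uletov and rhohex → valmar (R2).
rhohex and valmar → umbmor (R7).
valmar and rhohex → norvor (R4).
norvor and zinzan → orbird (R10).
Using R3, orbird and umbmor make ionash.

Yes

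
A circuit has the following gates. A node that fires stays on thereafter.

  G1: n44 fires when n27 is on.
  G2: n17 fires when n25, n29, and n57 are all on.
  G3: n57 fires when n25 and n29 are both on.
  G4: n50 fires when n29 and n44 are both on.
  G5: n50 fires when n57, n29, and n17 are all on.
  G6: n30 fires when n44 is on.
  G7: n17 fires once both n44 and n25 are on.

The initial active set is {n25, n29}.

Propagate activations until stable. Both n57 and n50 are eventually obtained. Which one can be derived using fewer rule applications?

n57: G3: n25 and n29 on → n57 on. [1 rule application]
n50: G3: n25 and n29 on → n57 on. n25, n29, and n57 are on, so n17 fires (G2). n57, n29, and n17 are on, so n50 fires (G5). [3 rule applications]
n57 needs fewer.

n57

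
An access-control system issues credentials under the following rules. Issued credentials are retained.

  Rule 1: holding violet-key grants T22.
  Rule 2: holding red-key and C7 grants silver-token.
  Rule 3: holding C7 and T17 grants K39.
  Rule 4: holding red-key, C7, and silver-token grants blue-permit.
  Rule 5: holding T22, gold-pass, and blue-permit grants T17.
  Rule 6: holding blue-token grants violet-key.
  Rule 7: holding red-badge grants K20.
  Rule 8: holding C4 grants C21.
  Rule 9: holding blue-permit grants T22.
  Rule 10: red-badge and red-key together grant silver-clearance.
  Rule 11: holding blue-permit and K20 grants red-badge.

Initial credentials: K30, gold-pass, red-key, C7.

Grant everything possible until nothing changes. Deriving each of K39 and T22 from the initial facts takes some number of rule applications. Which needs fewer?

T22

T22: Holding red-key and C7 grants silver-token (Rule 2). Holding red-key, C7, and silver-token grants blue-permit (Rule 4). Holding blue-permit grants T22 (Rule 9). [3 rule applications]
K39: Holding red-key and C7 grants silver-token (Rule 2). Holding red-key, C7, and silver-token grants blue-permit (Rule 4). Holding blue-permit grants T22 (Rule 9). Holding T22, gold-pass, and blue-permit grants T17 (Rule 5). Holding C7 and T17 grants K39 (Rule 3). [5 rule applications]
T22 needs fewer.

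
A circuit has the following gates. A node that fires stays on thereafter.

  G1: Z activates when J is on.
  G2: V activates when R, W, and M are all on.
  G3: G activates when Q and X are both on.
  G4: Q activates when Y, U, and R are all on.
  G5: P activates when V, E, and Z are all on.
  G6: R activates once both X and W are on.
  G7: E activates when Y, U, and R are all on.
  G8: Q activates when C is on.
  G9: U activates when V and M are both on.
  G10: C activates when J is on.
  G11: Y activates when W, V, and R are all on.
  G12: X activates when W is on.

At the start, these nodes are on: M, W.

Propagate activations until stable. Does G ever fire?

G12: W on → X on.
G6: X and W on → R on.
R, W, and M are on, so V activates (G2).
G9: V and M on → U on.
W, V, and R are on, so Y activates (G11).
Y, U, and R are on, so Q activates (G4).
Q and X are on, so G activates (G3).

Yes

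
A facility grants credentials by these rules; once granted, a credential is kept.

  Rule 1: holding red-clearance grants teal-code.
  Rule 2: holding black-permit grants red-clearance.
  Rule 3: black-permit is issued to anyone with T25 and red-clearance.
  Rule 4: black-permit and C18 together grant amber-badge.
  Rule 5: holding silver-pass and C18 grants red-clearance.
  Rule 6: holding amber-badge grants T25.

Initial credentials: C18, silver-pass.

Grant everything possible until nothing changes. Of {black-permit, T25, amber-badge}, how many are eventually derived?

black-permit would need T25 and red-clearance (Rule 3), but T25 is never granted.
T25 would need amber-badge (Rule 6), but amber-badge is never granted.
amber-badge would need black-permit and C18 (Rule 4), but black-permit is never granted.
None of the 3 are reached.

0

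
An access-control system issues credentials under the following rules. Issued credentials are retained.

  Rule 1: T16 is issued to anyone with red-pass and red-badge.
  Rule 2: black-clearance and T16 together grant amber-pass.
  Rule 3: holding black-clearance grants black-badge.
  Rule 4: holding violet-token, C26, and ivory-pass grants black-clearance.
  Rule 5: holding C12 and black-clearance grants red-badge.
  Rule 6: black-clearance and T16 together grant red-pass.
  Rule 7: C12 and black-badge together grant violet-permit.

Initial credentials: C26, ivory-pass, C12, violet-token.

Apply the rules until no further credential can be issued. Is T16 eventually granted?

T16 would need red-pass and red-badge (Rule 1), but red-pass is never granted.

No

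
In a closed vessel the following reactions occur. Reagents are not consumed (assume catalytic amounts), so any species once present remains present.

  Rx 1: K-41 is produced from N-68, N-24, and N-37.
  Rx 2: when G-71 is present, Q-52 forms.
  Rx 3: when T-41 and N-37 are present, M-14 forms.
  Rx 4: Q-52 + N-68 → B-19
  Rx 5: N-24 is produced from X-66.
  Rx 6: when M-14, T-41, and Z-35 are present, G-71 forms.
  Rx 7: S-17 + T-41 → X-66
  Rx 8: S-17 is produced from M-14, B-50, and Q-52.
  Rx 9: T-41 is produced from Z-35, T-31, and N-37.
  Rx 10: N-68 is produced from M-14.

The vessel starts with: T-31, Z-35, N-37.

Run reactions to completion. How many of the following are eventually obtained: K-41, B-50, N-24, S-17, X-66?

0

K-41 would need N-68, N-24, and N-37 (Rx 1), but N-24 never forms.
No rule produces B-50, and it is not given.
N-24 would need X-66 (Rx 5), but X-66 never forms.
S-17 would need M-14, B-50, and Q-52 (Rx 8), but B-50 never forms.
X-66 would need S-17 and T-41 (Rx 7), but S-17 never forms.
None of the 5 are reached.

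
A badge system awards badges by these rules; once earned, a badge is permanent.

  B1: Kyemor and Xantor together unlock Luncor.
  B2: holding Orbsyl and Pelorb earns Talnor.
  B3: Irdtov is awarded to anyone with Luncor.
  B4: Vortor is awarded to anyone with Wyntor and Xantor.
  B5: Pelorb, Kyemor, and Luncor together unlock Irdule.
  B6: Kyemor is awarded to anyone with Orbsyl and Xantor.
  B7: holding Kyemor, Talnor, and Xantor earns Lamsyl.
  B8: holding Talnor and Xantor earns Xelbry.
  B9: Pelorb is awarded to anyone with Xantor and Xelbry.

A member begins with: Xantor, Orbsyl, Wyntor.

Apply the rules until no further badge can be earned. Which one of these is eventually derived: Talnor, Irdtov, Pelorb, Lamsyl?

With Orbsyl and Xantor, Kyemor is earned (B6).
With Kyemor and Xantor, Luncor is earned (B1).
With Luncor, Irdtov is earned (B3).
Talnor would need Orbsyl and Pelorb (B2), but Pelorb is never earned. Pelorb would need Xantor and Xelbry (B9), but Xelbry is never earned. Lamsyl would need Kyemor, Talnor, and Xantor (B7), but Talnor is never earned.

Irdtov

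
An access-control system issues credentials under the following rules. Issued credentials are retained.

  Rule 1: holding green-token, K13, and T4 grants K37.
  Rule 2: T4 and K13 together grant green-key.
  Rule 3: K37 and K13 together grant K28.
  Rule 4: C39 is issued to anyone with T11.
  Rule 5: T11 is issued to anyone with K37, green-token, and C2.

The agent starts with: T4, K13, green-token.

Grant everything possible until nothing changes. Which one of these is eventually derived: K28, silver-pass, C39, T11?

K28

Holding green-token, K13, and T4 grants K37 (Rule 1).
Holding K37 and K13 grants K28 (Rule 3).
T11 would need K37, green-token, and C2 (Rule 5), but C2 is never granted. C39 would need T11 (Rule 4), but T11 is never granted. No rule produces silver-pass, and it is not given.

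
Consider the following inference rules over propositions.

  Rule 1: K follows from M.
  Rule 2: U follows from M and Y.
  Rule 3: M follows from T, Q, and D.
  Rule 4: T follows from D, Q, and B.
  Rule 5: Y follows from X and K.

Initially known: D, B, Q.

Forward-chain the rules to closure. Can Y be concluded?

No

Y would need X and K (Rule 5), but X is never established.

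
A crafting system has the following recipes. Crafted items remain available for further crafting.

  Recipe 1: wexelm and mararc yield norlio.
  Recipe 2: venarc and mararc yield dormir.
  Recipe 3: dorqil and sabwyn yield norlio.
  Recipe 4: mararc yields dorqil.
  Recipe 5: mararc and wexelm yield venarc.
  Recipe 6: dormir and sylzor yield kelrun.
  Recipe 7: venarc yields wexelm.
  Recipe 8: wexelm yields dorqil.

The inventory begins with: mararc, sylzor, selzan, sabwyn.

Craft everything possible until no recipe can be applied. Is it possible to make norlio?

Yes

Using Recipe 4, mararc makes dorqil.
dorqil and sabwyn → norlio (Recipe 3).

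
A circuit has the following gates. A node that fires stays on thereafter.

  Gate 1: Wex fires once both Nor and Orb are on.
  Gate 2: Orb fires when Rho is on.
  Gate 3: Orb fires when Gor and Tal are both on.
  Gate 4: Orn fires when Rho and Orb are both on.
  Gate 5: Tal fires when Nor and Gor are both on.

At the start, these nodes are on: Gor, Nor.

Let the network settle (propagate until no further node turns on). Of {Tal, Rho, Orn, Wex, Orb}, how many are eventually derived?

3

Nor and Gor are on, so Tal fires (Gate 5).
Gate 3: Gor and Tal on → Orb on.
Nor and Orb are on, so Wex fires (Gate 1).
Tal: reached.
No rule produces Rho, and it is not given.
Orn would need Rho and Orb (Gate 4), but Rho never turns on.
Wex: reached.
Orb: reached.
Reached: Tal, Wex, and Orb — 3 of the 5.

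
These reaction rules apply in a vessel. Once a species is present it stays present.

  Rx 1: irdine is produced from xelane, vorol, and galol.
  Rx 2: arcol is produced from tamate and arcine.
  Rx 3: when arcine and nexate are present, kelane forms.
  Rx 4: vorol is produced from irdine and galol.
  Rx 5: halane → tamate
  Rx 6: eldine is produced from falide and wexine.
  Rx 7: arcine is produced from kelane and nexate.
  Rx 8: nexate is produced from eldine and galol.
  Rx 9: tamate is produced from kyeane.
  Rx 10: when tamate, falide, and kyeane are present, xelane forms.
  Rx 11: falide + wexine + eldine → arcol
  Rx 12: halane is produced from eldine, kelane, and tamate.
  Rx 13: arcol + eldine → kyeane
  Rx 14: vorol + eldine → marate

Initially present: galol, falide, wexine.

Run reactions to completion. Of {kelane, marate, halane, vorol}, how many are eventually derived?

kelane would need arcine and nexate (Rx 3), but arcine never forms.
marate would need vorol and eldine (Rx 14), but vorol never forms.
halane would need eldine, kelane, and tamate (Rx 12), but kelane never forms.
vorol would need irdine and galol (Rx 4), but irdine never forms.
None of the 4 are reached.

0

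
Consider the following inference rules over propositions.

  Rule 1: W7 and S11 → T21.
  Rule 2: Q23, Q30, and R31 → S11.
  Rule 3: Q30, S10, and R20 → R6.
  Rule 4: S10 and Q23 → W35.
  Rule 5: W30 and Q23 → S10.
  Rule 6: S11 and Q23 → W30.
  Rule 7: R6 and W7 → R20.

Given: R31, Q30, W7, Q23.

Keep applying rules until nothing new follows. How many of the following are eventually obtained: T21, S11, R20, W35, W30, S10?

5

Q23, Q30, and R31 hold, so S11 follows (Rule 2).
From S11 and Q23, Rule 6 gives W30.
From W7 and S11, Rule 1 gives T21.
From W30 and Q23, Rule 5 gives S10.
From S10 and Q23, Rule 4 gives W35.
T21: reached.
S11: reached.
R20 would need R6 and W7 (Rule 7), but R6 is never established.
W35: reached.
W30: reached.
S10: reached.
Reached: T21, S11, W35, W30, and S10 — 5 of the 6.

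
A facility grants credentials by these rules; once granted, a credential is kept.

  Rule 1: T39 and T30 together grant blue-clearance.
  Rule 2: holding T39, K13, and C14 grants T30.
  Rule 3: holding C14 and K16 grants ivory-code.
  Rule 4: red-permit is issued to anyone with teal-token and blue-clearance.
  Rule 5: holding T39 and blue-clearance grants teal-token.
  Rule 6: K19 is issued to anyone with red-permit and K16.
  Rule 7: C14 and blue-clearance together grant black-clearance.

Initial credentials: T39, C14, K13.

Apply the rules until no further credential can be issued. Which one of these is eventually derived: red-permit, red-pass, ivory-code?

Holding T39, K13, and C14 grants T30 (Rule 2).
Holding T39 and T30 grants blue-clearance (Rule 1).
Holding T39 and blue-clearance grants teal-token (Rule 5).
Holding teal-token and blue-clearance grants red-permit (Rule 4).
No rule produces red-pass, and it is not given. ivory-code would need C14 and K16 (Rule 3), but K16 is never granted.

red-permit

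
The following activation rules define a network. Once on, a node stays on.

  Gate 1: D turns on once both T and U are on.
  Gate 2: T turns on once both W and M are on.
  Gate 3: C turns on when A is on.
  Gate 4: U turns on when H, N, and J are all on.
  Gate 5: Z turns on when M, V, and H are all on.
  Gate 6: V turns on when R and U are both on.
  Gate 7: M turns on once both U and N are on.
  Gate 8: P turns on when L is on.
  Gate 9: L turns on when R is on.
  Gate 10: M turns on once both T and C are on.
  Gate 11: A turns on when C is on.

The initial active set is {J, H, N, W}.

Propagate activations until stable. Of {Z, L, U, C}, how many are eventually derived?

1

H, N, and J are on, so U turns on (Gate 4).
Z would need M, V, and H (Gate 5), but V never turns on.
L would need R (Gate 9), but R never turns on.
U: reached.
C would need A (Gate 3), but A never turns on.
Reached: U — 1 of the 4.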